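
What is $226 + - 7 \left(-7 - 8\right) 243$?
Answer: $25741$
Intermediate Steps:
$226 + - 7 \left(-7 - 8\right) 243 = 226 + \left(-7\right) \left(-15\right) 243 = 226 + 105 \cdot 243 = 226 + 25515 = 25741$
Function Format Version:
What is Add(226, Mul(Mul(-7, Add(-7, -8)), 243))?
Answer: 25741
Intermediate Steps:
Add(226, Mul(Mul(-7, Add(-7, -8)), 243)) = Add(226, Mul(Mul(-7, -15), 243)) = Add(226, Mul(105, 243)) = Add(226, 25515) = 25741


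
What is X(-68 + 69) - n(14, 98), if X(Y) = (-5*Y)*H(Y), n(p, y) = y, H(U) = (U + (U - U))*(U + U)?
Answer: -108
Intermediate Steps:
H(U) = 2*U² (H(U) = (U + 0)*(2*U) = U*(2*U) = 2*U²)
X(Y) = -10*Y³ (X(Y) = (-5*Y)*(2*Y²) = -10*Y³)
X(-68 + 69) - n(14, 98) = -10*(-68 + 69)³ - 1*98 = -10*1³ - 98 = -10*1 - 98 = -10 - 98 = -108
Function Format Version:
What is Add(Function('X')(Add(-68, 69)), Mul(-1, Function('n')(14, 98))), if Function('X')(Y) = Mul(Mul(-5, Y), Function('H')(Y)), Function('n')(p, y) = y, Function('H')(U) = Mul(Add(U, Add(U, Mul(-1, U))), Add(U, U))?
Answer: -108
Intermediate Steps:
Function('H')(U) = Mul(2, Pow(U, 2)) (Function('H')(U) = Mul(Add(U, 0), Mul(2, U)) = Mul(U, Mul(2, U)) = Mul(2, Pow(U, 2)))
Function('X')(Y) = Mul(-10, Pow(Y, 3)) (Function('X')(Y) = Mul(Mul(-5, Y), Mul(2, Pow(Y, 2))) = Mul(-10, Pow(Y, 3)))
Add(Function('X')(Add(-68, 69)), Mul(-1, Function('n')(14, 98))) = Add(Mul(-10, Pow(Add(-68, 69), 3)), Mul(-1, 98)) = Add(Mul(-10, Pow(1, 3)), -98) = Add(Mul(-10, 1), -98) = Add(-10, -98) = -108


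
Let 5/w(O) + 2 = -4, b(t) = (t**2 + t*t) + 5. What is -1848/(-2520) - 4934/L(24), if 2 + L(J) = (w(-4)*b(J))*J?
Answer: 18254/19285 ≈ 0.94654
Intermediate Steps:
b(t) = 5 + 2*t**2 (b(t) = (t**2 + t**2) + 5 = 2*t**2 + 5 = 5 + 2*t**2)
w(O) = -5/6 (w(O) = 5/(-2 - 4) = 5/(-6) = 5*(-1/6) = -5/6)
L(J) = -2 + J*(-25/6 - 5*J**2/3) (L(J) = -2 + (-5*(5 + 2*J**2)/6)*J = -2 + (-25/6 - 5*J**2/3)*J = -2 + J*(-25/6 - 5*J**2/3))
-1848/(-2520) - 4934/L(24) = -1848/(-2520) - 4934/(-2 - 25/6*24 - 5/3*24**3) = -1848*(-1/2520) - 4934/(-2 - 100 - 5/3*13824) = 11/15 - 4934/(-2 - 100 - 23040) = 11/15 - 4934/(-23142) = 11/15 - 4934*(-1/23142) = 11/15 + 2467/11571 = 18254/19285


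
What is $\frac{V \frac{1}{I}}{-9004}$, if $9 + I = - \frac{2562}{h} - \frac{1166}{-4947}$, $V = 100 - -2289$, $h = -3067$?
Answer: $\frac{36246980661}{1083196551820} \approx 0.033463$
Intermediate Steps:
$V = 2389$ ($V = 100 + 2289 = 2389$)
$I = - \frac{120301705}{15172449}$ ($I = -9 - \left(- \frac{2562}{3067} - \frac{1166}{4947}\right) = -9 - - \frac{16250336}{15172449} = -9 + \left(\frac{2562}{3067} + \frac{1166}{4947}\right) = -9 + \frac{16250336}{15172449} = - \frac{120301705}{15172449} \approx -7.929$)
$\frac{V \frac{1}{I}}{-9004} = \frac{2389 \frac{1}{- \frac{120301705}{15172449}}}{-9004} = 2389 \left(- \frac{15172449}{120301705}\right) \left(- \frac{1}{9004}\right) = \left(- \frac{36246980661}{120301705}\right) \left(- \frac{1}{9004}\right) = \frac{36246980661}{1083196551820}$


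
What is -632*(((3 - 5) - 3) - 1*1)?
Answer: 3792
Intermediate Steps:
-632*(((3 - 5) - 3) - 1*1) = -632*((-2 - 3) - 1) = -632*(-5 - 1) = -632*(-6) = 3792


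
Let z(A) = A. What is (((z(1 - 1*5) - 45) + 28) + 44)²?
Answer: 529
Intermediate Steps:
(((z(1 - 1*5) - 45) + 28) + 44)² = ((((1 - 1*5) - 45) + 28) + 44)² = ((((1 - 5) - 45) + 28) + 44)² = (((-4 - 45) + 28) + 44)² = ((-49 + 28) + 44)² = (-21 + 44)² = 23² = 529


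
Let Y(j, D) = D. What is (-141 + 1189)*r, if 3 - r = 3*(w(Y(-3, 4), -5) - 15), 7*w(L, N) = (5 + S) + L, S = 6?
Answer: 304968/7 ≈ 43567.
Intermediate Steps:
w(L, N) = 11/7 + L/7 (w(L, N) = ((5 + 6) + L)/7 = (11 + L)/7 = 11/7 + L/7)
r = 291/7 (r = 3 - 3*((11/7 + (⅐)*4) - 15) = 3 - 3*((11/7 + 4/7) - 15) = 3 - 3*(15/7 - 15) = 3 - 3*(-90)/7 = 3 - 1*(-270/7) = 3 + 270/7 = 291/7 ≈ 41.571)
(-141 + 1189)*r = (-141 + 1189)*(291/7) = 1048*(291/7) = 304968/7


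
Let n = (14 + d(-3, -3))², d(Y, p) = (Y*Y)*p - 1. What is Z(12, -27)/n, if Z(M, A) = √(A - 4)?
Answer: I*√31/196 ≈ 0.028407*I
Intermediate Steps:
d(Y, p) = -1 + p*Y² (d(Y, p) = Y²*p - 1 = p*Y² - 1 = -1 + p*Y²)
Z(M, A) = √(-4 + A)
n = 196 (n = (14 + (-1 - 3*(-3)²))² = (14 + (-1 - 3*9))² = (14 + (-1 - 27))² = (14 - 28)² = (-14)² = 196)
Z(12, -27)/n = √(-4 - 27)/196 = √(-31)*(1/196) = (I*√31)*(1/196) = I*√31/196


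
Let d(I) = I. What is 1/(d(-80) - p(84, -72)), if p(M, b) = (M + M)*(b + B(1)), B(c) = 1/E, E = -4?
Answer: 1/12058 ≈ 8.2933e-5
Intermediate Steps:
B(c) = -¼ (B(c) = 1/(-4) = -¼)
p(M, b) = 2*M*(-¼ + b) (p(M, b) = (M + M)*(b - ¼) = (2*M)*(-¼ + b) = 2*M*(-¼ + b))
1/(d(-80) - p(84, -72)) = 1/(-80 - 84*(-1 + 4*(-72))/2) = 1/(-80 - 84*(-1 - 288)/2) = 1/(-80 - 84*(-289)/2) = 1/(-80 - 1*(-12138)) = 1/(-80 + 12138) = 1/12058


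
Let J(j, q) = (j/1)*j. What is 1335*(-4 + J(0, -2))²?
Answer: 21360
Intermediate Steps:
J(j, q) = j² (J(j, q) = (j*1)*j = j*j = j²)
1335*(-4 + J(0, -2))² = 1335*(-4 + 0²)² = 1335*(-4 + 0)² = 1335*(-4)² = 1335*16 = 21360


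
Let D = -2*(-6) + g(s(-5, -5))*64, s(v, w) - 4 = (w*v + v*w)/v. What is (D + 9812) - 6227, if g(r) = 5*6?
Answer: 5517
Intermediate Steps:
s(v, w) = 4 + 2*w (s(v, w) = 4 + (w*v + v*w)/v = 4 + (v*w + v*w)/v = 4 + (2*v*w)/v = 4 + 2*w)
g(r) = 30
D = 1932 (D = -2*(-6) + 30*64 = 12 + 1920 = 1932)
(D + 9812) - 6227 = (1932 + 9812) - 6227 = 11744 - 6227 = 5517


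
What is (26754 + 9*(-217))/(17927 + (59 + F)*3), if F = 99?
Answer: 24801/18401 ≈ 1.3478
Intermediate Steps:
(26754 + 9*(-217))/(17927 + (59 + F)*3) = (26754 + 9*(-217))/(17927 + (59 + 99)*3) = (26754 - 1953)/(17927 + 158*3) = 24801/(17927 + 474) = 24801/18401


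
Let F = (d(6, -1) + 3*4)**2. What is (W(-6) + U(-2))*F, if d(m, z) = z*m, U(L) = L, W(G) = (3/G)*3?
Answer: -126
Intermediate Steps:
W(G) = 9/G
d(m, z) = m*z
F = 36 (F = (6*(-1) + 3*4)**2 = (-6 + 12)**2 = 6**2 = 36)
(W(-6) + U(-2))*F = (9/(-6) - 2)*36 = (9*(-1/6) - 2)*36 = (-3/2 - 2)*36 = -7/2*36 = -126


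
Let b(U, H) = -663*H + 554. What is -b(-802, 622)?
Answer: 411832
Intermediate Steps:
b(U, H) = 554 - 663*H
-b(-802, 622) = -(554 - 663*622) = -(554 - 412386) = -1*(-411832) = 411832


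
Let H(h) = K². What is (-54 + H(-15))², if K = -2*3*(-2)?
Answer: 8100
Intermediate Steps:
K = 12 (K = -6*(-2) = 12)
H(h) = 144 (H(h) = 12² = 144)
(-54 + H(-15))² = (-54 + 144)² = 90² = 8100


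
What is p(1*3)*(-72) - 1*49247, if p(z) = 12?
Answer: -50111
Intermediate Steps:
p(1*3)*(-72) - 1*49247 = 12*(-72) - 1*49247 = -864 - 49247 = -50111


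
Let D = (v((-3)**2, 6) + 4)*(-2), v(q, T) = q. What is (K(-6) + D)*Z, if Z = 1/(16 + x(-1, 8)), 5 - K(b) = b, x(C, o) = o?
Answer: -5/8 ≈ -0.62500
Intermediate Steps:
K(b) = 5 - b
Z = 1/24 (Z = 1/(16 + 8) = 1/24 ≈ 0.041667)
D = -26 (D = ((-3)**2 + 4)*(-2) = (9 + 4)*(-2) = 13*(-2) = -26)
(K(-6) + D)*Z = ((5 - 1*(-6)) - 26)*(1/24) = ((5 + 6) - 26)*(1/24) = (11 - 26)*(1/24) = -15*1/24 = -5/8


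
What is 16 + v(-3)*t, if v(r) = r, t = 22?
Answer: -50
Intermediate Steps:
16 + v(-3)*t = 16 - 3*22 = 16 - 66 = -50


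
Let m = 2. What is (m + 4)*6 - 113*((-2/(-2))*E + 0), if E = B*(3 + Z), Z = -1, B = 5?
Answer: -1094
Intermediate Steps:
E = 10 (E = 5*(3 - 1) = 5*2 = 10)
(m + 4)*6 - 113*((-2/(-2))*E + 0) = (2 + 4)*6 - 113*(-2/(-2)*10 + 0) = 6*6 - 113*(-2*(-½)*10 + 0) = 36 - 113*(1*10 + 0) = 36 - 113*(10 + 0) = 36 - 113*10 = 36 - 1130 = -1094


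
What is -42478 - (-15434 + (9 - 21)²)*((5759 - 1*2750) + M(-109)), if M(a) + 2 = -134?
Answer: 43885692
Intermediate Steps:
M(a) = -136 (M(a) = -2 - 134 = -136)
-42478 - (-15434 + (9 - 21)²)*((5759 - 1*2750) + M(-109)) = -42478 - (-15434 + (9 - 21)²)*((5759 - 1*2750) - 136) = -42478 - (-15434 + (-12)²)*((5759 - 2750) - 136) = -42478 - (-15434 + 144)*(3009 - 136) = -42478 - (-15290)*2873 = -42478 - 1*(-43928170) = -42478 + 43928170 = 43885692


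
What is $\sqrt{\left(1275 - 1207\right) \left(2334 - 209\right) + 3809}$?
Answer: $\sqrt{148309} \approx 385.11$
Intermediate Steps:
$\sqrt{\left(1275 - 1207\right) \left(2334 - 209\right) + 3809} = \sqrt{68 \cdot 2125 + 3809} = \sqrt{144500 + 3809} = \sqrt{148309}$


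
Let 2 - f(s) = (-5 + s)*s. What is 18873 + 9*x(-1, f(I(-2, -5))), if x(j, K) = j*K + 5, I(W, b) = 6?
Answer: 18954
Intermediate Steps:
f(s) = 2 - s*(-5 + s) (f(s) = 2 - (-5 + s)*s = 2 - s*(-5 + s))
x(j, K) = 5 + K*j (x(j, K) = K*j + 5 = 5 + K*j)
18873 + 9*x(-1, f(I(-2, -5))) = 18873 + 9*(5 + (2 - 1*6² + 5*6)*(-1)) = 18873 + 9*(5 + (2 - 1*36 + 30)*(-1)) = 18873 + 9*(5 + (2 - 36 + 30)*(-1)) = 18873 + 9*(5 - 4*(-1)) = 18873 + 9*(5 + 4) = 18873 + 9*9 = 18873 + 81 = 18954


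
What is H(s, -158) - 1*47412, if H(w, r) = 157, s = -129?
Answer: -47255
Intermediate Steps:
H(s, -158) - 1*47412 = 157 - 1*47412 = 157 - 47412 = -47255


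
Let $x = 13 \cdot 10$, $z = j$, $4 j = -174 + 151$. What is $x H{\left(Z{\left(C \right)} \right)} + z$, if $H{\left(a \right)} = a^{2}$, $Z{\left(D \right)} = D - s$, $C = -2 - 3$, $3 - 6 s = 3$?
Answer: $\frac{12977}{4} \approx 3244.3$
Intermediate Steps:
$s = 0$ ($s = \frac{1}{2} - \frac{1}{2} = 0$)
$j = - \frac{23}{4}$ ($j = \frac{-174 + 151}{4} = \frac{1}{4} \left(-23\right) = - \frac{23}{4} \approx -5.75$)
$C = -5$ ($C = -2 - 3 = -5$)
$Z{\left(D \right)} = D$ ($Z{\left(D \right)} = D - 0 = D + 0 = D$)
$z = - \frac{23}{4} \approx -5.75$
$x = 130$
$x H{\left(Z{\left(C \right)} \right)} + z = 130 \left(-5\right)^{2} - \frac{23}{4} = 130 \cdot 25 - \frac{23}{4} = 3250 - \frac{23}{4} = \frac{12977}{4}$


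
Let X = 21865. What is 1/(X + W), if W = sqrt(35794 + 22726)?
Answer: 4373/95603941 - 2*sqrt(14630)/478019705 ≈ 4.5235e-5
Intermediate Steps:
W = 2*sqrt(14630) (W = sqrt(58520) = 2*sqrt(14630) ≈ 241.91)
1/(X + W) = 1/(21865 + 2*sqrt(14630))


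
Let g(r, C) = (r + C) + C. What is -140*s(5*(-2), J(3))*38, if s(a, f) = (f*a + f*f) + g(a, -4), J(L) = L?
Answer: 207480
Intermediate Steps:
g(r, C) = r + 2*C (g(r, C) = (C + r) + C = r + 2*C)
s(a, f) = -8 + a + f**2 + a*f (s(a, f) = (f*a + f*f) + (a + 2*(-4)) = (a*f + f**2) + (a - 8) = (f**2 + a*f) + (-8 + a) = -8 + a + f**2 + a*f)
-140*s(5*(-2), J(3))*38 = -140*(-8 + 5*(-2) + 3**2 + (5*(-2))*3)*38 = -140*(-8 - 10 + 9 - 10*3)*38 = -140*(-8 - 10 + 9 - 30)*38 = -(-5460)*38 = -140*(-1482) = 207480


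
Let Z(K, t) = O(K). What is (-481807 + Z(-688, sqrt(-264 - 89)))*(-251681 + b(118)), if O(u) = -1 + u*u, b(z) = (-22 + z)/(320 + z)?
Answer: 155506507408/73 ≈ 2.1302e+9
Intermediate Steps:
b(z) = (-22 + z)/(320 + z)
O(u) = -1 + u**2
Z(K, t) = -1 + K**2
(-481807 + Z(-688, sqrt(-264 - 89)))*(-251681 + b(118)) = (-481807 + (-1 + (-688)**2))*(-251681 + (-22 + 118)/(320 + 118)) = (-481807 + (-1 + 473344))*(-251681 + 96/438) = (-481807 + 473343)*(-251681 + (1/438)*96) = -8464*(-251681 + 16/73) = -8464*(-18372697/73) = 155506507408/73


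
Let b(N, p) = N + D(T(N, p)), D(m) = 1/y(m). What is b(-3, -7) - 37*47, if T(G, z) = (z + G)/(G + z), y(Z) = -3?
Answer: -5227/3 ≈ -1742.3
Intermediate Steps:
T(G, z) = 1 (T(G, z) = (G + z)/(G + z) = 1)
D(m) = -⅓ (D(m) = 1/(-3) = -⅓)
b(N, p) = -⅓ + N (b(N, p) = N - ⅓ = -⅓ + N)
b(-3, -7) - 37*47 = (-⅓ - 3) - 37*47 = -10/3 - 1739 = -5227/3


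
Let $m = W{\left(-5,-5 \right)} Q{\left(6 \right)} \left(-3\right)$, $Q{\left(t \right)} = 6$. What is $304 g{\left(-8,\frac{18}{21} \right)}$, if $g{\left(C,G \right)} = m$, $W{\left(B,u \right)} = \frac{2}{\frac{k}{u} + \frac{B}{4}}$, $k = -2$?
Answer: $\frac{218880}{17} \approx 12875.0$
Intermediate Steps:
$W{\left(B,u \right)} = \frac{2}{- \frac{2}{u} + \frac{B}{4}}$
$m = \frac{720}{17}$ ($m = 8 \left(-5\right) \frac{1}{-8 - -25} \cdot 6 \left(-3\right) = 8 \left(-5\right) \frac{1}{-8 + 25} \cdot 6 \left(-3\right) = 8 \left(-5\right) \frac{1}{17} \cdot 6 \left(-3\right) = \left(- \frac{40}{17}\right) 6 \left(-3\right) = \left(- \frac{240}{17}\right) \left(-3\right) = \frac{720}{17} \approx 42.353$)
$g{\left(C,G \right)} = \frac{720}{17}$
$304 g{\left(-8,\frac{18}{21} \right)} = 304 \cdot \frac{720}{17} = \frac{218880}{17}$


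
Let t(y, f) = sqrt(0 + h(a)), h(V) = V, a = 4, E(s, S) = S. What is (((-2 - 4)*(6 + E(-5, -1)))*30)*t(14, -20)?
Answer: -1800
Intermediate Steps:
t(y, f) = 2 (t(y, f) = sqrt(0 + 4) = sqrt(4) = 2)
(((-2 - 4)*(6 + E(-5, -1)))*30)*t(14, -20) = (((-2 - 4)*(6 - 1))*30)*2 = (-6*5*30)*2 = -30*30*2 = -900*2 = -1800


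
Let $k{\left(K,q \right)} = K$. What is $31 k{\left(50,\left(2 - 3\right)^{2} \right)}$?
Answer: $1550$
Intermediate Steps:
$31 k{\left(50,\left(2 - 3\right)^{2} \right)} = 31 \cdot 50 = 1550$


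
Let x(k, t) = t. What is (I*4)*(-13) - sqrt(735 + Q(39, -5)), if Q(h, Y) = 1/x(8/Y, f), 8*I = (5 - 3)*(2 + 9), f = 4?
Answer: -143 - sqrt(2941)/2 ≈ -170.12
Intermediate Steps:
I = 11/4 (I = ((5 - 3)*(2 + 9))/8 = (2*11)/8 = (1/8)*22 = 11/4 ≈ 2.7500)
Q(h, Y) = 1/4
(I*4)*(-13) - sqrt(735 + Q(39, -5)) = ((11/4)*4)*(-13) - sqrt(735 + 1/4) = 11*(-13) - sqrt(2941/4) = -143 - sqrt(2941)/2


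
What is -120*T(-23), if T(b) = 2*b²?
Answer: -126960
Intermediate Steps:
-120*T(-23) = -240*(-23)² = -240*529 = -120*1058 = -126960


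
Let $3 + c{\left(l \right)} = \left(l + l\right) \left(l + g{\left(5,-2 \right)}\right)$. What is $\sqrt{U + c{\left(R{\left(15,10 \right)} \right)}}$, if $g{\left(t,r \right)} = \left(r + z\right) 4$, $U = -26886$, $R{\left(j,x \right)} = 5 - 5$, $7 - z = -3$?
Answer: $i \sqrt{26889} \approx 163.98 i$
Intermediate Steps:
$z = 10$ ($z = 7 - -3 = 7 + 3 = 10$)
$R{\left(j,x \right)} = 0$
$g{\left(t,r \right)} = 40 + 4 r$ ($g{\left(t,r \right)} = \left(r + 10\right) 4 = \left(10 + r\right) 4 = 40 + 4 r$)
$c{\left(l \right)} = -3 + 2 l \left(32 + l\right)$ ($c{\left(l \right)} = -3 + \left(l + l\right) \left(l + \left(40 + 4 \left(-2\right)\right)\right) = -3 + 2 l \left(l + \left(40 - 8\right)\right) = -3 + 2 l \left(l + 32\right) = -3 + 2 l \left(32 + l\right)$)
$\sqrt{U + c{\left(R{\left(15,10 \right)} \right)}} = \sqrt{-26886 + \left(-3 + 2 \cdot 0^{2} + 64 \cdot 0\right)} = \sqrt{-26886 + \left(-3 + 2 \cdot 0 + 0\right)} = \sqrt{-26886 + \left(-3 + 0 + 0\right)} = \sqrt{-26886 - 3} = \sqrt{-26889} = i \sqrt{26889}$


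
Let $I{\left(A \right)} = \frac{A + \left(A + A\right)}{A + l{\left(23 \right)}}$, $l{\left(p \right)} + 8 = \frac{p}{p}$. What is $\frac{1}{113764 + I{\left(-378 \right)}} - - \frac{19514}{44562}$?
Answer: $\frac{61052550229}{139416272142} \approx 0.43792$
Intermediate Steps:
$l{\left(p \right)} = -7$ ($l{\left(p \right)} = -8 + \frac{p}{p} = -8 + 1 = -7$)
$I{\left(A \right)} = \frac{3 A}{-7 + A}$ ($I{\left(A \right)} = \frac{A + \left(A + A\right)}{A - 7} = \frac{A + 2 A}{-7 + A} = \frac{3 A}{-7 + A}$)
$\frac{1}{113764 + I{\left(-378 \right)}} - - \frac{19514}{44562} = \frac{1}{113764 + 3 \left(-378\right) \frac{1}{-7 - 378}} - - \frac{19514}{44562} = \frac{1}{113764 + 3 \left(-378\right) \frac{1}{-385}} - \left(-19514\right) \frac{1}{44562} = \frac{1}{113764 + 3 \left(-378\right) \left(- \frac{1}{385}\right)} - - \frac{9757}{22281} = \frac{1}{113764 + \frac{162}{55}} + \frac{9757}{22281} = \frac{1}{\frac{6257182}{55}} + \frac{9757}{22281} = \frac{55}{6257182} + \frac{9757}{22281} = \frac{61052550229}{139416272142}$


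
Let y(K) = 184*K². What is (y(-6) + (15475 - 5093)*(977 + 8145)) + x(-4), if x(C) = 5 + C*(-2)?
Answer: 94711241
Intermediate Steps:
x(C) = 5 - 2*C
(y(-6) + (15475 - 5093)*(977 + 8145)) + x(-4) = (184*(-6)² + (15475 - 5093)*(977 + 8145)) + (5 - 2*(-4)) = (184*36 + 10382*9122) + (5 + 8) = (6624 + 94704604) + 13 = 94711228 + 13 = 94711241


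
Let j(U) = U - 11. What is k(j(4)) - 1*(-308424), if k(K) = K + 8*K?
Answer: 308361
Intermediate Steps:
j(U) = -11 + U
k(K) = 9*K
k(j(4)) - 1*(-308424) = 9*(-11 + 4) - 1*(-308424) = 9*(-7) + 308424 = -63 + 308424 = 308361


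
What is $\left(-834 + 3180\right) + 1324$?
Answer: $3670$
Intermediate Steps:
$\left(-834 + 3180\right) + 1324 = 2346 + 1324 = 3670$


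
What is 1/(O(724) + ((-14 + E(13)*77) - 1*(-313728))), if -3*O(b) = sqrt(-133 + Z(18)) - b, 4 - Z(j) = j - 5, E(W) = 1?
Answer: 2826291/887546757551 + 3*I*sqrt(142)/887546757551 ≈ 3.1844e-6 + 4.0279e-11*I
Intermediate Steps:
Z(j) = 9 - j (Z(j) = 4 - (j - 5) = 4 - (-5 + j) = 4 + (5 - j) = 9 - j)
O(b) = b/3 - I*sqrt(142)/3 (O(b) = -(sqrt(-133 + (9 - 1*18)) - b)/3 = -(sqrt(-133 + (9 - 18)) - b)/3 = -(sqrt(-133 - 9) - b)/3 = -(sqrt(-142) - b)/3 = -(I*sqrt(142) - b)/3 = -(-b + I*sqrt(142))/3 = b/3 - I*sqrt(142)/3)
1/(O(724) + ((-14 + E(13)*77) - 1*(-313728))) = 1/(((1/3)*724 - I*sqrt(142)/3) + ((-14 + 1*77) - 1*(-313728))) = 1/((724/3 - I*sqrt(142)/3) + ((-14 + 77) + 313728)) = 1/((724/3 - I*sqrt(142)/3) + (63 + 313728)) = 1/((724/3 - I*sqrt(142)/3) + 313791) = 1/(942097/3 - I*sqrt(142)/3)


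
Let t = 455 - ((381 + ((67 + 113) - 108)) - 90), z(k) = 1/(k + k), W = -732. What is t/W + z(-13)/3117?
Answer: -621383/4943562 ≈ -0.12570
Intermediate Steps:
z(k) = 1/(2*k)
t = 92 (t = 455 - ((381 + (180 - 108)) - 90) = 455 - ((381 + 72) - 90) = 455 - (453 - 90) = 455 - 1*363 = 455 - 363 = 92)
t/W + z(-13)/3117 = 92/(-732) + ((½)/(-13))/3117 = 92*(-1/732) + ((½)*(-1/13))*(1/3117) = -23/183 - 1/26*1/3117 = -23/183 - 1/81042 = -621383/4943562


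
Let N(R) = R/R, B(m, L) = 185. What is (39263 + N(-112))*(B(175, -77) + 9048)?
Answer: 362524512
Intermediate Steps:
N(R) = 1
(39263 + N(-112))*(B(175, -77) + 9048) = (39263 + 1)*(185 + 9048) = 39264*9233 = 362524512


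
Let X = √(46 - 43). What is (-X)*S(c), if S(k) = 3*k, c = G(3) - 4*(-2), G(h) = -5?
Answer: -9*√3 ≈ -15.588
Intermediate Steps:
X = √3 ≈ 1.7320
c = 3 (c = -5 - 4*(-2) = -5 + 8 = 3)
(-X)*S(c) = (-√3)*(3*3) = -√3*9 = -9*√3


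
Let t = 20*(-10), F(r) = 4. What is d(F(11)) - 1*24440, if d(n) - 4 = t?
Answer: -24636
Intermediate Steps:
t = -200
d(n) = -196 (d(n) = 4 - 200 = -196)
d(F(11)) - 1*24440 = -196 - 1*24440 = -196 - 24440 = -24636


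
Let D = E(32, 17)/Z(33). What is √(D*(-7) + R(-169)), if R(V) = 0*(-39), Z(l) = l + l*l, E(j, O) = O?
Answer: I*√462/66 ≈ 0.32567*I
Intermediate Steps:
Z(l) = l + l²
R(V) = 0
D = 1/66 (D = 17/((33*(1 + 33))) = 17/((33*34)) = 17/1122 = 17*(1/1122) = 1/66 ≈ 0.015152)
√(D*(-7) + R(-169)) = √((1/66)*(-7) + 0) = √(-7/66 + 0) = √(-7/66) = I*√462/66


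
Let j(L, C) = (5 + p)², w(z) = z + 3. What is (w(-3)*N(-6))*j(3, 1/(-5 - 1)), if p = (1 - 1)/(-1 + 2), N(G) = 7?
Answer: 0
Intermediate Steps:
p = 0 (p = 0/1 = 0*1 = 0)
w(z) = 3 + z
j(L, C) = 25 (j(L, C) = (5 + 0)² = 5² = 25)
(w(-3)*N(-6))*j(3, 1/(-5 - 1)) = ((3 - 3)*7)*25 = (0*7)*25 = 0*25 = 0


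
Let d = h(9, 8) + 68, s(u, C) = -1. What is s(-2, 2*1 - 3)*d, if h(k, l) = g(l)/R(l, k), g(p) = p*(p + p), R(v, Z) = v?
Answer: -84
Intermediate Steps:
g(p) = 2*p² (g(p) = p*(2*p) = 2*p²)
h(k, l) = 2*l (h(k, l) = (2*l²)/l = 2*l)
d = 84 (d = 2*8 + 68 = 16 + 68 = 84)
s(-2, 2*1 - 3)*d = -1*84 = -84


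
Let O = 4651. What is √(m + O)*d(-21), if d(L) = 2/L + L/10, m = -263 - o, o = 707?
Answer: -461*√409/70 ≈ -133.19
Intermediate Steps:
m = -970 (m = -263 - 1*707 = -263 - 707 = -970)
d(L) = 2/L + L/10 (d(L) = 2/L + L*(⅒) = 2/L + L/10)
√(m + O)*d(-21) = √(-970 + 4651)*(2/(-21) + (⅒)*(-21)) = √3681*(2*(-1/21) - 21/10) = (3*√409)*(-2/21 - 21/10) = (3*√409)*(-461/210) = -461*√409/70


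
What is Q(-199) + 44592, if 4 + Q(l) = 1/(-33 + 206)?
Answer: 7713725/173 ≈ 44588.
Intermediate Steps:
Q(l) = -691/173 (Q(l) = -4 + 1/(-33 + 206) = -4 + 1/173 = -691/173)
Q(-199) + 44592 = -691/173 + 44592 = 7713725/173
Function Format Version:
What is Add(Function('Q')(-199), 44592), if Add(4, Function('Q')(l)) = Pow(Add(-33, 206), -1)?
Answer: Rational(7713725, 173) ≈ 44588.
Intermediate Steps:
Function('Q')(l) = Rational(-691, 173) (Function('Q')(l) = Add(-4, Pow(Add(-33, 206), -1)) = Add(-4, Pow(173, -1)) = Add(-4, Rational(1, 173)) = Rational(-691, 173))
Add(Function('Q')(-199), 44592) = Add(Rational(-691, 173), 44592) = Rational(7713725, 173)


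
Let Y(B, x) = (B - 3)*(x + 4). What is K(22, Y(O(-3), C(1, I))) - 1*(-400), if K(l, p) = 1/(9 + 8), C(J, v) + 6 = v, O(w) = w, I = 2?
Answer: 6801/17 ≈ 400.06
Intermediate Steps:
C(J, v) = -6 + v
Y(B, x) = (-3 + B)*(4 + x)
K(l, p) = 1/17
K(22, Y(O(-3), C(1, I))) - 1*(-400) = 1/17 - 1*(-400) = 1/17 + 400 = 6801/17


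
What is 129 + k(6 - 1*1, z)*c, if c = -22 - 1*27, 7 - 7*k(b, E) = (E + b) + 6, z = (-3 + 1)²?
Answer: 185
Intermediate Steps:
z = 4 (z = (-2)² = 4)
k(b, E) = ⅐ - E/7 - b/7 (k(b, E) = 1 - ((E + b) + 6)/7 = 1 - (6 + E + b)/7 = 1 + (-6/7 - E/7 - b/7) = ⅐ - E/7 - b/7)
c = -49 (c = -22 - 27 = -49)
129 + k(6 - 1*1, z)*c = 129 + (⅐ - ⅐*4 - (6 - 1*1)/7)*(-49) = 129 + (⅐ - 4/7 - (6 - 1)/7)*(-49) = 129 + (⅐ - 4/7 - ⅐*5)*(-49) = 129 + (⅐ - 4/7 - 5/7)*(-49) = 129 - 8/7*(-49) = 129 + 56 = 185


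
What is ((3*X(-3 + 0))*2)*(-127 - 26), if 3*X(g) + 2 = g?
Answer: 1530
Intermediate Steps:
X(g) = -⅔ + g/3
((3*X(-3 + 0))*2)*(-127 - 26) = ((3*(-⅔ + (-3 + 0)/3))*2)*(-127 - 26) = ((3*(-⅔ + (⅓)*(-3)))*2)*(-153) = ((3*(-⅔ - 1))*2)*(-153) = ((3*(-5/3))*2)*(-153) = -5*2*(-153) = -10*(-153) = 1530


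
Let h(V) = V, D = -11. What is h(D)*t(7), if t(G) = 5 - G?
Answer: 22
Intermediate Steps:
h(D)*t(7) = -11*(5 - 1*7) = -11*(5 - 7) = -11*(-2) = 22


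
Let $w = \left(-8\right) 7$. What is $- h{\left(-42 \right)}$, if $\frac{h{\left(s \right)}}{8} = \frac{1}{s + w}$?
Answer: $\frac{4}{49} \approx 0.081633$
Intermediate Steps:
$w = -56$
$h{\left(s \right)} = \frac{8}{-56 + s}$ ($h{\left(s \right)} = \frac{8}{s - 56} = \frac{8}{-56 + s}$)
$- h{\left(-42 \right)} = - \frac{8}{-56 - 42} = - \frac{8}{-98} = - \frac{8 \left(-1\right)}{98} = \left(-1\right) \left(- \frac{4}{49}\right) = \frac{4}{49}$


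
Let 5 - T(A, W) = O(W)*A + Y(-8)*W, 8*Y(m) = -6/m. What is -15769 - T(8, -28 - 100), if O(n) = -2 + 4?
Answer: -15770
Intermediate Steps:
O(n) = 2
Y(m) = -3/(4*m) (Y(m) = (-6/m)/8 = -3/(4*m))
T(A, W) = 5 - 2*A - 3*W/32 (T(A, W) = 5 - (2*A + (-3/4/(-8))*W) = 5 - (2*A + (-3/4*(-1/8))*W) = 5 - (2*A + 3*W/32) = 5 + (-2*A - 3*W/32) = 5 - 2*A - 3*W/32)
-15769 - T(8, -28 - 100) = -15769 - (5 - 2*8 - 3*(-28 - 100)/32) = -15769 - (5 - 16 - 3/32*(-128)) = -15769 - (5 - 16 + 12) = -15769 - 1*1 = -15769 - 1 = -15770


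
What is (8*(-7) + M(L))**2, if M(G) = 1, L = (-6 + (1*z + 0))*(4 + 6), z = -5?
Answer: 3025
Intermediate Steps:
L = -110 (L = (-6 + (1*(-5) + 0))*(4 + 6) = (-6 + (-5 + 0))*10 = (-6 - 5)*10 = -11*10 = -110)
(8*(-7) + M(L))**2 = (8*(-7) + 1)**2 = (-56 + 1)**2 = (-55)**2 = 3025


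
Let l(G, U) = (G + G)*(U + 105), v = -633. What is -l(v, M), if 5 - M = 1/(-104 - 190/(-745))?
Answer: 1076434857/7729 ≈ 1.3927e+5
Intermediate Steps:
M = 77439/15458 (M = 5 - 1/(-104 - 190/(-745)) = 5 - 1/(-104 - 190*(-1/745)) = 5 - 1/(-104 + 38/149) = 5 - 1/(-15458/149) = 5 - 1*(-149/15458) = 5 + 149/15458 = 77439/15458 ≈ 5.0096)
l(G, U) = 2*G*(105 + U) (l(G, U) = (2*G)*(105 + U) = 2*G*(105 + U))
-l(v, M) = -2*(-633)*(105 + 77439/15458) = -2*(-633)*1700529/15458 = -1*(-1076434857/7729) = 1076434857/7729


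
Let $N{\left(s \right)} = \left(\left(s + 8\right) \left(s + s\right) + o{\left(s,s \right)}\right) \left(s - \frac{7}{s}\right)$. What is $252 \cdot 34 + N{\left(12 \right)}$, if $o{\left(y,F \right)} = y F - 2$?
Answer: $\frac{94015}{6} \approx 15669.0$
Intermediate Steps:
$o{\left(y,F \right)} = -2 + F y$ ($o{\left(y,F \right)} = F y - 2 = -2 + F y$)
$N{\left(s \right)} = \left(s - \frac{7}{s}\right) \left(-2 + s^{2} + 2 s \left(8 + s\right)\right)$ ($N{\left(s \right)} = \left(\left(s + 8\right) \left(s + s\right) + \left(-2 + s s\right)\right) \left(s - \frac{7}{s}\right) = \left(\left(8 + s\right) 2 s + \left(-2 + s^{2}\right)\right) \left(s - \frac{7}{s}\right) = \left(2 s \left(8 + s\right) + \left(-2 + s^{2}\right)\right) \left(s - \frac{7}{s}\right) = \left(-2 + s^{2} + 2 s \left(8 + s\right)\right) \left(s - \frac{7}{s}\right) = \left(s - \frac{7}{s}\right) \left(-2 + s^{2} + 2 s \left(8 + s\right)\right)$)
$252 \cdot 34 + N{\left(12 \right)} = 252 \cdot 34 + \left(-112 - 276 + 3 \cdot 12^{3} + \frac{14}{12} + 16 \cdot 12^{2}\right) = 8568 + \left(-112 - 276 + 3 \cdot 1728 + 14 \cdot \frac{1}{12} + 16 \cdot 144\right) = 8568 + \left(-112 - 276 + 5184 + \frac{7}{6} + 2304\right) = 8568 + \frac{42607}{6} = \frac{94015}{6}$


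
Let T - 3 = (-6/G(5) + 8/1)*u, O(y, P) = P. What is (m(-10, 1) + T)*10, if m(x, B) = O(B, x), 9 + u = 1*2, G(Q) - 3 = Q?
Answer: -1155/2 ≈ -577.50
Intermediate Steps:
G(Q) = 3 + Q
u = -7 (u = -9 + 1*2 = -9 + 2 = -7)
m(x, B) = x
T = -191/4 (T = 3 + (-6/(3 + 5) + 8/1)*(-7) = 3 + (-6/8 + 8*1)*(-7) = 3 + (-6*⅛ + 8)*(-7) = 3 + (-¾ + 8)*(-7) = 3 + (29/4)*(-7) = 3 - 203/4 = -191/4 ≈ -47.750)
(m(-10, 1) + T)*10 = (-10 - 191/4)*10 = -231/4*10 = -1155/2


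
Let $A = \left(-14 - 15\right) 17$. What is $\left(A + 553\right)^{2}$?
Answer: $3600$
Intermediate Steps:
$A = -493$ ($A = \left(-29\right) 17 = -493$)
$\left(A + 553\right)^{2} = \left(-493 + 553\right)^{2} = 60^{2} = 3600$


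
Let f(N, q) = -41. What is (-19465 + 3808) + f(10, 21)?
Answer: -15698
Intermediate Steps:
(-19465 + 3808) + f(10, 21) = (-19465 + 3808) - 41 = -15657 - 41 = -15698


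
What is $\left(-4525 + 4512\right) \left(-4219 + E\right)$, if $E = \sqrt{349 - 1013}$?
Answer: $54847 - 26 i \sqrt{166} \approx 54847.0 - 334.99 i$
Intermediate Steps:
$E = 2 i \sqrt{166}$ ($E = \sqrt{-664} = 2 i \sqrt{166} \approx 25.768 i$)
$\left(-4525 + 4512\right) \left(-4219 + E\right) = \left(-4525 + 4512\right) \left(-4219 + 2 i \sqrt{166}\right) = - 13 \left(-4219 + 2 i \sqrt{166}\right) = 54847 - 26 i \sqrt{166}$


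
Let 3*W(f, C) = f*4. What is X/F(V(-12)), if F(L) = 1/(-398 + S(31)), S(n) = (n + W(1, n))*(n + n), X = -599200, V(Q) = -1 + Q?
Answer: -2888144000/3 ≈ -9.6271e+8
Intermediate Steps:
W(f, C) = 4*f/3 (W(f, C) = (f*4)/3 = (4*f)/3 = 4*f/3)
S(n) = 2*n*(4/3 + n) (S(n) = (n + (4/3)*1)*(n + n) = (n + 4/3)*(2*n) = (4/3 + n)*(2*n) = 2*n*(4/3 + n))
F(L) = 3/4820 (F(L) = 1/(-398 + (⅔)*31*(4 + 3*31)) = 1/(-398 + (⅔)*31*(4 + 93)) = 1/(-398 + (⅔)*31*97) = 1/(-398 + 6014/3) = 1/(4820/3) = 3/4820)
X/F(V(-12)) = -599200/3/4820 = -599200*4820/3 = -2888144000/3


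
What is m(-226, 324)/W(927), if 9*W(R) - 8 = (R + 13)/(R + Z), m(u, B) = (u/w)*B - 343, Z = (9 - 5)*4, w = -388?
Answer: -42335985/274316 ≈ -154.33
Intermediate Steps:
Z = 16 (Z = 4*4 = 16)
m(u, B) = -343 - B*u/388 (m(u, B) = (u/(-388))*B - 343 = (-u/388)*B - 343 = -B*u/388 - 343 = -343 - B*u/388)
W(R) = 8/9 + (13 + R)/(9*(16 + R)) (W(R) = 8/9 + ((R + 13)/(R + 16))/9 = 8/9 + ((13 + R)/(16 + R))/9 = 8/9 + (13 + R)/(9*(16 + R)))
m(-226, 324)/W(927) = (-343 - 1/388*324*(-226))/(((47/3 + 927)/(16 + 927))) = (-343 + 18306/97)/(((2828/3)/943)) = -14965/(97*((1/943)*(2828/3))) = -14965/(97*2828/2829) = -14965/97*2829/2828 = -42335985/274316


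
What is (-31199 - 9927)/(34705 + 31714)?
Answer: -41126/66419 ≈ -0.61919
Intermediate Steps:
(-31199 - 9927)/(34705 + 31714) = -41126/66419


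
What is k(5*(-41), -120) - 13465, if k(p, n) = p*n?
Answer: 11135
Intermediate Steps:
k(p, n) = n*p
k(5*(-41), -120) - 13465 = -600*(-41) - 13465 = -120*(-205) - 13465 = 24600 - 13465 = 11135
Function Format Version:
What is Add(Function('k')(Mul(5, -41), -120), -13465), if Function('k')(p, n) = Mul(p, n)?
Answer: 11135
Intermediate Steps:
Function('k')(p, n) = Mul(n, p)
Add(Function('k')(Mul(5, -41), -120), -13465) = Add(Mul(-120, Mul(5, -41)), -13465) = Add(Mul(-120, -205), -13465) = Add(24600, -13465) = 11135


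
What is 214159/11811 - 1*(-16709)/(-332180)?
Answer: 70941986621/3923377980 ≈ 18.082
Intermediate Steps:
214159/11811 - 1*(-16709)/(-332180) = 214159*(1/11811) + 16709*(-1/332180) = 214159/11811 - 16709/332180 = 70941986621/3923377980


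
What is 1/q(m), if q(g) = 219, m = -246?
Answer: 1/219 ≈ 0.0045662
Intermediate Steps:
1/q(m) = 1/219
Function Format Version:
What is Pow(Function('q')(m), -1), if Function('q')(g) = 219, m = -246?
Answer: Rational(1, 219) ≈ 0.0045662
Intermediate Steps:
Pow(Function('q')(m), -1) = Pow(219, -1) = Rational(1, 219)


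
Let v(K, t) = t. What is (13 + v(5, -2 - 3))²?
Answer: 64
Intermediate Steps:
(13 + v(5, -2 - 3))² = (13 + (-2 - 3))² = (13 - 5)² = 8² = 64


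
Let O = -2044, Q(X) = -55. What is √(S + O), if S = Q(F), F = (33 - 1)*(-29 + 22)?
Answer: I*√2099 ≈ 45.815*I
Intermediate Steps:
F = -224 (F = 32*(-7) = -224)
S = -55
√(S + O) = √(-55 - 2044) = √(-2099) = I*√2099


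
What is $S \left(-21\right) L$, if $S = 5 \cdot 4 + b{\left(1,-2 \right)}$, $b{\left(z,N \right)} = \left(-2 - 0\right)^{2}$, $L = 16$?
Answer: $-8064$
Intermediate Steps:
$b{\left(z,N \right)} = 4$ ($b{\left(z,N \right)} = \left(-2 + 0\right)^{2} = \left(-2\right)^{2} = 4$)
$S = 24$ ($S = 5 \cdot 4 + 4 = 20 + 4 = 24$)
$S \left(-21\right) L = 24 \left(-21\right) 16 = \left(-504\right) 16 = -8064$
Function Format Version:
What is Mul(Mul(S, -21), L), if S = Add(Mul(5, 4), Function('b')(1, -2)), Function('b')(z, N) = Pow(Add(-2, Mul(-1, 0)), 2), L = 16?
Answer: -8064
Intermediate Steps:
Function('b')(z, N) = 4 (Function('b')(z, N) = Pow(Add(-2, 0), 2) = Pow(-2, 2) = 4)
S = 24 (S = Add(Mul(5, 4), 4) = Add(20, 4) = 24)
Mul(Mul(S, -21), L) = Mul(Mul(24, -21), 16) = Mul(-504, 16) = -8064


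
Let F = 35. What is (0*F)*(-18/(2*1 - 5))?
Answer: 0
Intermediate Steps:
(0*F)*(-18/(2*1 - 5)) = (0*35)*(-18/(2*1 - 5)) = 0*(-18/(2 - 5)) = 0*(-18/(-3)) = 0*(-18*(-⅓)) = 0*6 = 0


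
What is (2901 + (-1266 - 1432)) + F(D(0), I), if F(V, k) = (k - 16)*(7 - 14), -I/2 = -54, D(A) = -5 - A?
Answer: -441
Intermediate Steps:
I = 108 (I = -2*(-54) = 108)
F(V, k) = 112 - 7*k (F(V, k) = (-16 + k)*(-7) = 112 - 7*k)
(2901 + (-1266 - 1432)) + F(D(0), I) = (2901 + (-1266 - 1432)) + (112 - 7*108) = (2901 - 2698) + (112 - 756) = 203 - 644 = -441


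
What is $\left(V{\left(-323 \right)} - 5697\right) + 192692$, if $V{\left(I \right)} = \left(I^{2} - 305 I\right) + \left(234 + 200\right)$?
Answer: $390273$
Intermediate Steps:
$V{\left(I \right)} = 434 + I^{2} - 305 I$ ($V{\left(I \right)} = \left(I^{2} - 305 I\right) + 434 = 434 + I^{2} - 305 I$)
$\left(V{\left(-323 \right)} - 5697\right) + 192692 = \left(\left(434 + \left(-323\right)^{2} - -98515\right) - 5697\right) + 192692 = \left(\left(434 + 104329 + 98515\right) - 5697\right) + 192692 = \left(203278 - 5697\right) + 192692 = 197581 + 192692 = 390273$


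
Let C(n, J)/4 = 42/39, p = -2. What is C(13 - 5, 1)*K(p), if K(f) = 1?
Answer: 56/13 ≈ 4.3077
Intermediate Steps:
C(n, J) = 56/13 (C(n, J) = 4*(42/39) = 4*(42*(1/39)) = 4*(14/13) = 56/13)
C(13 - 5, 1)*K(p) = (56/13)*1 = 56/13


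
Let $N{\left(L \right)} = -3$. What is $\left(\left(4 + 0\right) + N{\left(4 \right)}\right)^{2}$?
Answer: $1$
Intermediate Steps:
$\left(\left(4 + 0\right) + N{\left(4 \right)}\right)^{2} = \left(\left(4 + 0\right) - 3\right)^{2} = \left(4 - 3\right)^{2} = 1^{2} = 1$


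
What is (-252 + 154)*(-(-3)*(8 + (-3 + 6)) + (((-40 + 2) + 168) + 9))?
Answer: -16856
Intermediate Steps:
(-252 + 154)*(-(-3)*(8 + (-3 + 6)) + (((-40 + 2) + 168) + 9)) = -98*(-(-3)*(8 + 3) + ((-38 + 168) + 9)) = -98*(-(-3)*11 + (130 + 9)) = -98*(-1*(-33) + 139) = -98*(33 + 139) = -98*172 = -16856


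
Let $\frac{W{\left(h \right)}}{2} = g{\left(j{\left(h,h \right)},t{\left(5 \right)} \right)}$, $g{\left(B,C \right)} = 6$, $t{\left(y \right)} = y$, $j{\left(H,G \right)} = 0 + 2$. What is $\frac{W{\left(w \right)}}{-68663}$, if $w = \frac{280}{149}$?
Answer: $- \frac{12}{68663} \approx -0.00017477$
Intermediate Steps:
$j{\left(H,G \right)} = 2$
$w = \frac{280}{149}$ ($w = 280 \cdot \frac{1}{149} = \frac{280}{149} \approx 1.8792$)
$W{\left(h \right)} = 12$ ($W{\left(h \right)} = 2 \cdot 6 = 12$)
$\frac{W{\left(w \right)}}{-68663} = \frac{12}{-68663} = 12 \left(- \frac{1}{68663}\right) = - \frac{12}{68663}$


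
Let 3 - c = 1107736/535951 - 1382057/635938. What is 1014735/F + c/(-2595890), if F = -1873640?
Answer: -4080910467141176189621/7535110342219898836840 ≈ -0.54159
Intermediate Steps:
c = 1058758235953/340831607038 (c = 3 - (1107736/535951 - 1382057/635938) = 3 - 1*(-36263414839/340831607038) = 3 + 36263414839/340831607038 = 1058758235953/340831607038 ≈ 3.1064)
1014735/F + c/(-2595890) = 1014735/(-1873640) + (1058758235953/340831607038)/(-2595890) = 1014735*(-1/1873640) + (1058758235953/340831607038)*(-1/2595890) = -202947/374728 - 96250748723/80432850944897620 = -4080910467141176189621/7535110342219898836840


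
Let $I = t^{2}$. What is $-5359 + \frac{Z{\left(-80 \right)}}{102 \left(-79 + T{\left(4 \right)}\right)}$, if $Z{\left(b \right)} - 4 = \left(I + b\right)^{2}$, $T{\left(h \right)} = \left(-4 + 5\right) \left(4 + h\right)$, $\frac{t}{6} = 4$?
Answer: $- \frac{19527949}{3621} \approx -5393.0$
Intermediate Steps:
$t = 24$ ($t = 6 \cdot 4 = 24$)
$T{\left(h \right)} = 4 + h$ ($T{\left(h \right)} = 1 \left(4 + h\right) = 4 + h$)
$I = 576$ ($I = 24^{2} = 576$)
$Z{\left(b \right)} = 4 + \left(576 + b\right)^{2}$
$-5359 + \frac{Z{\left(-80 \right)}}{102 \left(-79 + T{\left(4 \right)}\right)} = -5359 + \frac{4 + \left(576 - 80\right)^{2}}{102 \left(-79 + \left(4 + 4\right)\right)} = -5359 + \frac{4 + 496^{2}}{102 \left(-79 + 8\right)} = -5359 + \frac{4 + 246016}{102 \left(-71\right)} = -5359 + \frac{246020}{-7242} = -5359 + 246020 \left(- \frac{1}{7242}\right) = -5359 - \frac{123010}{3621} = - \frac{19527949}{3621}$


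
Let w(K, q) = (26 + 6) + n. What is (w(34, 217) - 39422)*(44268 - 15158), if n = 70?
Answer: -1144605200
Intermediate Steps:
w(K, q) = 102 (w(K, q) = (26 + 6) + 70 = 32 + 70 = 102)
(w(34, 217) - 39422)*(44268 - 15158) = (102 - 39422)*(44268 - 15158) = -39320*29110 = -1144605200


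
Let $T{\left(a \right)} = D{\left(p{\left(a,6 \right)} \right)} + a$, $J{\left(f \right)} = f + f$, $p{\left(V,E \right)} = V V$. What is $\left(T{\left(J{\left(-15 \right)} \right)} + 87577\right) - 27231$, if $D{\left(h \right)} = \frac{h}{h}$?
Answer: $60317$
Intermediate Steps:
$p{\left(V,E \right)} = V^{2}$
$D{\left(h \right)} = 1$
$J{\left(f \right)} = 2 f$
$T{\left(a \right)} = 1 + a$
$\left(T{\left(J{\left(-15 \right)} \right)} + 87577\right) - 27231 = \left(\left(1 + 2 \left(-15\right)\right) + 87577\right) - 27231 = \left(\left(1 - 30\right) + 87577\right) - 27231 = \left(-29 + 87577\right) - 27231 = 87548 - 27231 = 60317$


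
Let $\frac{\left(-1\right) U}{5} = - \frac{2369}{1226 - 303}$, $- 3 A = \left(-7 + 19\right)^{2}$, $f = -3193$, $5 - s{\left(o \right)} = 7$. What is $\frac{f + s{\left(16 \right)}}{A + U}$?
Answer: $\frac{2948985}{32459} \approx 90.853$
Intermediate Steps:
$s{\left(o \right)} = -2$ ($s{\left(o \right)} = 5 - 7 = -2$)
$A = -48$ ($A = - \frac{\left(-7 + 19\right)^{2}}{3} = - \frac{12^{2}}{3} = \left(- \frac{1}{3}\right) 144 = -48$)
$U = \frac{11845}{923}$ ($U = - 5 \left(- \frac{2369}{1226 - 303}\right) = - 5 \left(- \frac{2369}{923}\right) = - 5 \left(\left(-2369\right) \frac{1}{923}\right) = \left(-5\right) \left(- \frac{2369}{923}\right) = \frac{11845}{923} \approx 12.833$)
$\frac{f + s{\left(16 \right)}}{A + U} = \frac{-3193 - 2}{-48 + \frac{11845}{923}} = - \frac{3195}{- \frac{32459}{923}} = \left(-3195\right) \left(- \frac{923}{32459}\right) = \frac{2948985}{32459}$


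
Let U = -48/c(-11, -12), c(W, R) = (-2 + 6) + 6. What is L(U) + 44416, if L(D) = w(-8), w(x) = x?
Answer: 44408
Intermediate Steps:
c(W, R) = 10 (c(W, R) = 4 + 6 = 10)
U = -24/5 (U = -48/10 = -48*⅒ = -24/5 ≈ -4.8000)
L(D) = -8
L(U) + 44416 = -8 + 44416 = 44408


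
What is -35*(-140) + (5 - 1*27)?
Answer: 4878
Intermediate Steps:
-35*(-140) + (5 - 1*27) = 4900 + (5 - 27) = 4900 - 22 = 4878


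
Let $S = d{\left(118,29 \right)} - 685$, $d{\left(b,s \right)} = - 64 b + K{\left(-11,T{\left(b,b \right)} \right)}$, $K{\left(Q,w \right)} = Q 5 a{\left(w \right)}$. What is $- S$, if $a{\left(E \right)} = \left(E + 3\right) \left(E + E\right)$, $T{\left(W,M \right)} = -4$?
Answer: $8677$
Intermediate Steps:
$a{\left(E \right)} = 2 E \left(3 + E\right)$ ($a{\left(E \right)} = \left(3 + E\right) 2 E = 2 E \left(3 + E\right)$)
$K{\left(Q,w \right)} = 10 Q w \left(3 + w\right)$ ($K{\left(Q,w \right)} = Q 5 \cdot 2 w \left(3 + w\right) = 5 Q 2 w \left(3 + w\right) = 10 Q w \left(3 + w\right)$)
$d{\left(b,s \right)} = -440 - 64 b$ ($d{\left(b,s \right)} = - 64 b + 10 \left(-11\right) \left(-4\right) \left(3 - 4\right) = - 64 b + 10 \left(-11\right) \left(-4\right) \left(-1\right) = - 64 b - 440 = -440 - 64 b$)
$S = -8677$ ($S = \left(-440 - 7552\right) - 685 = -7992 - 685 = -8677$)
$- S = \left(-1\right) \left(-8677\right) = 8677$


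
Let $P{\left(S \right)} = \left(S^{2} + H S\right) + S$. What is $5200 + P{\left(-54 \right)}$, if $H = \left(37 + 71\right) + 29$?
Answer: $664$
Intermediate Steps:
$H = 137$ ($H = 108 + 29 = 137$)
$P{\left(S \right)} = S^{2} + 138 S$ ($P{\left(S \right)} = \left(S^{2} + 137 S\right) + S = S^{2} + 138 S$)
$5200 + P{\left(-54 \right)} = 5200 - 54 \left(138 - 54\right) = 5200 - 4536 = 664$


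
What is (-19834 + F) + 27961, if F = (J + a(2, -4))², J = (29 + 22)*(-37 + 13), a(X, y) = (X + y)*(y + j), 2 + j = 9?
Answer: 1521027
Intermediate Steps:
j = 7 (j = -2 + 9 = 7)
a(X, y) = (7 + y)*(X + y) (a(X, y) = (X + y)*(y + 7) = (X + y)*(7 + y) = (7 + y)*(X + y))
J = -1224 (J = 51*(-24) = -1224)
F = 1512900 (F = (-1224 + ((-4)² + 7*2 + 7*(-4) + 2*(-4)))² = (-1224 + (16 + 14 - 28 - 8))² = (-1224 - 6)² = (-1230)² = 1512900)
(-19834 + F) + 27961 = (-19834 + 1512900) + 27961 = 1493066 + 27961 = 1521027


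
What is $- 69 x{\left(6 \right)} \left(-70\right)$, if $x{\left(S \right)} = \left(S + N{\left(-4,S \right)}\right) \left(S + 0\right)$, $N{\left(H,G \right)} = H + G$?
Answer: $231840$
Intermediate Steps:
$N{\left(H,G \right)} = G + H$
$x{\left(S \right)} = S \left(-4 + 2 S\right)$ ($x{\left(S \right)} = \left(S + \left(S - 4\right)\right) \left(S + 0\right) = \left(S + \left(-4 + S\right)\right) S = \left(-4 + 2 S\right) S = S \left(-4 + 2 S\right)$)
$- 69 x{\left(6 \right)} \left(-70\right) = - 69 \cdot 2 \cdot 6 \left(-2 + 6\right) \left(-70\right) = - 69 \cdot 2 \cdot 6 \cdot 4 \left(-70\right) = \left(-69\right) 48 \left(-70\right) = \left(-3312\right) \left(-70\right) = 231840$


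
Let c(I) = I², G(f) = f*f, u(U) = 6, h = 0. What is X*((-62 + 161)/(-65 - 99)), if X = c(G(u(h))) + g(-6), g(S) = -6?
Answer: -63855/82 ≈ -778.72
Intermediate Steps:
G(f) = f²
X = 1290 (X = (6²)² - 6 = 36² - 6 = 1296 - 6 = 1290)
X*((-62 + 161)/(-65 - 99)) = 1290*((-62 + 161)/(-65 - 99)) = 1290*(99/(-164)) = 1290*(99*(-1/164)) = 1290*(-99/164) = -63855/82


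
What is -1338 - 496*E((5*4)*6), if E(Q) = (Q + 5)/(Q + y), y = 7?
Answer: -231926/127 ≈ -1826.2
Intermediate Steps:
E(Q) = (5 + Q)/(7 + Q) (E(Q) = (Q + 5)/(Q + 7) = (5 + Q)/(7 + Q))
-1338 - 496*E((5*4)*6) = -1338 - 496*(5 + (5*4)*6)/(7 + (5*4)*6) = -1338 - 496*(5 + 20*6)/(7 + 20*6) = -1338 - 496*(5 + 120)/(7 + 120) = -1338 - 496*125/127 = -1338 - 62000/127 = -231926/127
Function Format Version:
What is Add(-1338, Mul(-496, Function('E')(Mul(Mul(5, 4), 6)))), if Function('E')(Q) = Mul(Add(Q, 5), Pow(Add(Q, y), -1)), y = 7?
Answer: Rational(-231926, 127) ≈ -1826.2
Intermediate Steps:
Function('E')(Q) = Mul(Pow(Add(7, Q), -1), Add(5, Q)) (Function('E')(Q) = Mul(Add(Q, 5), Pow(Add(Q, 7), -1)) = Mul(Add(5, Q), Pow(Add(7, Q), -1)) = Mul(Pow(Add(7, Q), -1), Add(5, Q)))
Add(-1338, Mul(-496, Function('E')(Mul(Mul(5, 4), 6)))) = Add(-1338, Mul(-496, Mul(Pow(Add(7, Mul(Mul(5, 4), 6)), -1), Add(5, Mul(Mul(5, 4), 6))))) = Add(-1338, Mul(-496, Mul(Pow(Add(7, Mul(20, 6)), -1), Add(5, Mul(20, 6))))) = Add(-1338, Mul(-496, Mul(Pow(Add(7, 120), -1), Add(5, 120)))) = Add(-1338, Mul(-496, Mul(Pow(127, -1), 125))) = Add(-1338, Mul(-496, Mul(Rational(1, 127), 125))) = Add(-1338, Mul(-496, Rational(125, 127))) = Add(-1338, Rational(-62000, 127)) = Rational(-231926, 127)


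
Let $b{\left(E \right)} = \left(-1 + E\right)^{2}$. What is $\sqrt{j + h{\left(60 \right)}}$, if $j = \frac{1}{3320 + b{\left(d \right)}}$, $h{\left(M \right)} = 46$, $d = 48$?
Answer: $\frac{\sqrt{1406218215}}{5529} \approx 6.7823$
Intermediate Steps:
$j = \frac{1}{5529}$ ($j = \frac{1}{3320 + \left(-1 + 48\right)^{2}} = \frac{1}{3320 + 47^{2}} = \frac{1}{3320 + 2209} = \frac{1}{5529} \approx 0.00018086$)
$\sqrt{j + h{\left(60 \right)}} = \sqrt{\frac{1}{5529} + 46} = \sqrt{\frac{254335}{5529}} = \frac{\sqrt{1406218215}}{5529}$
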